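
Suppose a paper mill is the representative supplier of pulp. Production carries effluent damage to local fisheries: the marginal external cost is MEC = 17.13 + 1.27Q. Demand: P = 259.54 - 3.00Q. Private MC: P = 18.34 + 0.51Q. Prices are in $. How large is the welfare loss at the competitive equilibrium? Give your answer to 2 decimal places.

DWL = $1140.14

Market equilibrium (private): 18.34 + 0.51Q = 259.54 - 3.00Q → Q_m = 68.7179.
Social marginal cost = private MC + MEC = 35.47 + 1.78Q.
Set SMC = demand: 35.47 + 1.78Q = 259.54 - 3.00Q → Q* = 46.8766.
Height of the DWL triangle at Q_m is SMC(Q_m) − demand(Q_m) = MEC(Q_m) = 104.4018.
DWL = ½ × 21.8413 × 104.4018 = 1140.1355.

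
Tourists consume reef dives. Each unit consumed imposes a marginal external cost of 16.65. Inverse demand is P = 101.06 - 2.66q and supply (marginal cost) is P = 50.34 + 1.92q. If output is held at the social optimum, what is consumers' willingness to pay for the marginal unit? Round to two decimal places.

Social marginal benefit = demand − MEC = 84.41 - 2.66q.
Set SMB = MC: 84.41 - 2.66q = 50.34 + 1.92q → q* = 7.4389.
Consumer price on the demand curve at q*: 101.06 − 2.66×7.4389 = 81.2725.

P = 81.27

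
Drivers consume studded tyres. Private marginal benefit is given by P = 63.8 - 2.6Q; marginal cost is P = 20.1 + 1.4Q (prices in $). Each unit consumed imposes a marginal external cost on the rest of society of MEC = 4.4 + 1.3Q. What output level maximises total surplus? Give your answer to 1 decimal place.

Social marginal benefit = demand − MEC = 59.4 - 3.9Q.
Set SMB = MC: 59.4 - 3.9Q = 20.1 + 1.4Q → Q* = 7.4151.

Q* = 7.4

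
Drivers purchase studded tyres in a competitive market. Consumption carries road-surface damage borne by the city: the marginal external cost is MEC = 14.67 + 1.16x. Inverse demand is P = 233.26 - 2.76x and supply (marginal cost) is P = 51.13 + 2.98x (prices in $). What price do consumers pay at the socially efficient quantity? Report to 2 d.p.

P = $166.28

Social marginal benefit = demand − MEC = 218.59 - 3.92x.
Set SMB = MC: 218.59 - 3.92x = 51.13 + 2.98x → x* = 24.2696.
Consumer price on the demand curve at x*: 233.26 − 2.76×24.2696 = 166.2759.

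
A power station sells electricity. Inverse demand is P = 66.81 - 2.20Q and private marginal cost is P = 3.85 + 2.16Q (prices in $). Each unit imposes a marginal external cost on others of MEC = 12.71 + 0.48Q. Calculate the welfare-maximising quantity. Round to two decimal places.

Social marginal cost = private MC + MEC = 16.56 + 2.64Q.
Set SMC = demand: 16.56 + 2.64Q = 66.81 - 2.20Q → Q* = 10.3822.

Q* = 10.38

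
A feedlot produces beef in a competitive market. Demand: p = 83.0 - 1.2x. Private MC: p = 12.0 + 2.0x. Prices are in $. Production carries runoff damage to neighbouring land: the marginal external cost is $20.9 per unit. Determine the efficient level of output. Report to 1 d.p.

Social marginal cost = private MC + MEC = 32.9 + 2.0x.
Set SMC = demand: 32.9 + 2.0x = 83.0 - 1.2x → x* = 15.6563.

x* = 15.7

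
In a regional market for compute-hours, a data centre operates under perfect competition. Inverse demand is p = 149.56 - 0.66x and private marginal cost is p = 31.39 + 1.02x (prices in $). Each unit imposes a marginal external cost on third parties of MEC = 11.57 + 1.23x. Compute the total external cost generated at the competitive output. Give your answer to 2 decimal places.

$3856.61

Market equilibrium (private): 31.39 + 1.02x = 149.56 - 0.66x → x_m = 70.3393.
Total external cost = ∫₀^{x_m} (11.57 + 1.23x) dx = 11.57×70.3393 + ½×1.23×70.3393² = 3856.6102.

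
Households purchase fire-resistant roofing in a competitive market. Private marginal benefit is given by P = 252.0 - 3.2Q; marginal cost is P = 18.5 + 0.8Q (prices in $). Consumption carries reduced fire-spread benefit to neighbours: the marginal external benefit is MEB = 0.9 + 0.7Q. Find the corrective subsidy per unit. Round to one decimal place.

Social marginal benefit = demand + MEB = 252.9 - 2.5Q.
Set SMB = MC: 252.9 - 2.5Q = 18.5 + 0.8Q → Q* = 71.0303.
The Pigouvian subsidy equals MEB at Q*: 0.9 + 0.7×71.0303 = 50.6212.

subsidy = $50.6 per unit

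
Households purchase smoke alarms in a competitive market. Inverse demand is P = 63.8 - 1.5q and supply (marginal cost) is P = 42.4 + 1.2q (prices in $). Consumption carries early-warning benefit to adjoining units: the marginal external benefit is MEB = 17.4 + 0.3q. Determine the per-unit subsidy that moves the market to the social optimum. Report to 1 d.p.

subsidy = $22.3 per unit

Social marginal benefit = demand + MEB = 81.2 - 1.2q.
Set SMB = MC: 81.2 - 1.2q = 42.4 + 1.2q → q* = 16.1667.
The Pigouvian subsidy equals MEB at q*: 17.4 + 0.3×16.1667 = 22.2500.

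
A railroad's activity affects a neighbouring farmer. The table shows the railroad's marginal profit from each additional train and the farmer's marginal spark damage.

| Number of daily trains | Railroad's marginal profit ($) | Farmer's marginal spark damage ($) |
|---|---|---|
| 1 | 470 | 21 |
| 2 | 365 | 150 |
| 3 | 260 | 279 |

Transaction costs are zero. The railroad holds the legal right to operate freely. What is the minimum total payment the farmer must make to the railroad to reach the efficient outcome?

$260

Left alone the railroad would choose level 3 (marginal profit stays positive).
Efficient level: k* = 2 (marginal profit ≥ marginal spark damage through 2).
The farmer must at least cover the railroad's forgone profit from cutting 3→2: 260 = 260.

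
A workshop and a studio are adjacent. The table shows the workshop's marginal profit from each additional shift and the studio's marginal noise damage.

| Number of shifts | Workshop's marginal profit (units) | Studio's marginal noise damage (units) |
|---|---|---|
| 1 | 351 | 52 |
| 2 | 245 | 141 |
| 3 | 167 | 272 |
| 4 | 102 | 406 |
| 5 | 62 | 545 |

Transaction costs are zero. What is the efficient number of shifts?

Bargaining reaches the level where marginal profit last exceeds marginal noise damage.
That holds through level 2 (245 ≥ 141) but not at 3 (167 < 272).

2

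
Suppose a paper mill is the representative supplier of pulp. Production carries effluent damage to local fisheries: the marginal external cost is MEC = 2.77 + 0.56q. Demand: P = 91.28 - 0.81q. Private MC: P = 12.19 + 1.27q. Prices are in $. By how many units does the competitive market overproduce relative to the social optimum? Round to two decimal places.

Market equilibrium (private): 12.19 + 1.27q = 91.28 - 0.81q → q_m = 38.0240.
Social marginal cost = private MC + MEC = 14.96 + 1.83q.
Set SMC = demand: 14.96 + 1.83q = 91.28 - 0.81q → q* = 28.9091.
Gap = |38.0240 − 28.9091| = 9.1149.

9.11 units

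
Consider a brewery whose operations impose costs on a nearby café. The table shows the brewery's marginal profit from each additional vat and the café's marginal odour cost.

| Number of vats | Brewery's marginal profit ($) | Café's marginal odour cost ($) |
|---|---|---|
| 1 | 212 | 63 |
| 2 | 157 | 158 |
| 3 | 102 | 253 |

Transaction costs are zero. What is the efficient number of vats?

Bargaining reaches the level where marginal profit last exceeds marginal odour cost.
That holds through level 1 (212 ≥ 63) but not at 2 (157 < 158).

1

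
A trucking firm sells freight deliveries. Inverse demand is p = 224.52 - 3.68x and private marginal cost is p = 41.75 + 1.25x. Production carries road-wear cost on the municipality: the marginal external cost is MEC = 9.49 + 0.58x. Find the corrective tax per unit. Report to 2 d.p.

Social marginal cost = private MC + MEC = 51.24 + 1.83x.
Set SMC = demand: 51.24 + 1.83x = 224.52 - 3.68x → x* = 31.4483.
The Pigouvian tax equals MEC at x*: 9.49 + 0.58×31.4483 = 27.7300.

tax = 27.73 per unit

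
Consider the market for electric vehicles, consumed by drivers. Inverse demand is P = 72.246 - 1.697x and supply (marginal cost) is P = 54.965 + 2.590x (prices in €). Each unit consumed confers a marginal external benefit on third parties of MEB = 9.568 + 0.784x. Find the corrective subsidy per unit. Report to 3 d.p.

subsidy = €15.577 per unit

Social marginal benefit = demand + MEB = 81.814 - 0.913x.
Set SMB = MC: 81.814 - 0.913x = 54.965 + 2.590x → x* = 7.6646.
The Pigouvian subsidy equals MEB at x*: 9.568 + 0.784×7.6646 = 15.5770.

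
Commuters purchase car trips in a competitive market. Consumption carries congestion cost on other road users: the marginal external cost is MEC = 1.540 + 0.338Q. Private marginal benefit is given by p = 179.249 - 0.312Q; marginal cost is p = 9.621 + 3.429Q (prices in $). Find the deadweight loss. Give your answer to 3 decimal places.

Market equilibrium (private): 9.621 + 3.429Q = 179.249 - 0.312Q → Q_m = 45.3430.
Social marginal benefit = demand − MEC = 177.709 - 0.650Q.
Set SMB = MC: 177.709 - 0.650Q = 9.621 + 3.429Q → Q* = 41.2081.
The welfare-loss triangle has base |Q_m − Q*| and height MEC(Q_m) (the vertical gap between SMB and MC is zero at Q* and MEC at Q_m).
DWL = ½ × 4.1349 × 16.8659 = 34.8694.

DWL = $34.869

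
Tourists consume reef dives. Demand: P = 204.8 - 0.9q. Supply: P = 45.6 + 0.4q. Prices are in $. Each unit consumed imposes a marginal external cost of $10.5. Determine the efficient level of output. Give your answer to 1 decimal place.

Social marginal benefit = demand − MEC = 194.3 - 0.9q.
Set SMB = MC: 194.3 - 0.9q = 45.6 + 0.4q → q* = 114.3846.

q* = 114.4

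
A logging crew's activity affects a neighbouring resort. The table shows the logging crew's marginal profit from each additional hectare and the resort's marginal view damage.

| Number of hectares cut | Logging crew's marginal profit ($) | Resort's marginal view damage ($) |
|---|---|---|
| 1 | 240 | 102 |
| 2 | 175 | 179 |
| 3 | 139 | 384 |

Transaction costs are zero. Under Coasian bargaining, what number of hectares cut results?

1

Bargaining reaches the level where marginal profit last exceeds marginal view damage.
That holds through level 1 (240 ≥ 102) but not at 2 (175 < 179).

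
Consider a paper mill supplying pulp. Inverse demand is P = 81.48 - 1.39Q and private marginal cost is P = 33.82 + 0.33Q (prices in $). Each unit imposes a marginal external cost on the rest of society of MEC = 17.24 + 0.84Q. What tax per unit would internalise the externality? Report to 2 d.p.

Social marginal cost = private MC + MEC = 51.06 + 1.17Q.
Set SMC = demand: 51.06 + 1.17Q = 81.48 - 1.39Q → Q* = 11.8828.
The Pigouvian tax equals MEC at Q*: 17.24 + 0.84×11.8828 = 27.2216.

tax = $27.22 per unit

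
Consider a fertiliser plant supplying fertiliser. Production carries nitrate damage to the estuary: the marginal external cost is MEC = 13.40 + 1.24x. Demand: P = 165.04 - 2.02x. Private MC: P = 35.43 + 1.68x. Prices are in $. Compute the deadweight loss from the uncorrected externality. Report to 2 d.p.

DWL = $326.97

Market equilibrium (private): 35.43 + 1.68x = 165.04 - 2.02x → x_m = 35.0297.
Social marginal cost = private MC + MEC = 48.83 + 2.92x.
Set SMC = demand: 48.83 + 2.92x = 165.04 - 2.02x → x* = 23.5243.
Between x* and x_m the wedge SMC − demand runs linearly from 0 to MEC(x_m), so the loss is a triangle.
DWL = ½ × 11.5054 × 56.8369 = 326.9656.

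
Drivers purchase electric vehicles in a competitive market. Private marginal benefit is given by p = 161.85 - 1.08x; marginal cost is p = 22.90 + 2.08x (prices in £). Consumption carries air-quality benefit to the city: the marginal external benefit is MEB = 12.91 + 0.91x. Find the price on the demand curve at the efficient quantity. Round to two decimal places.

Social marginal benefit = demand + MEB = 174.76 - 0.17x.
Set SMB = MC: 174.76 - 0.17x = 22.90 + 2.08x → x* = 67.4933.
Consumer price on the demand curve at x*: 161.85 − 1.08×67.4933 = 88.9572.

P = £88.96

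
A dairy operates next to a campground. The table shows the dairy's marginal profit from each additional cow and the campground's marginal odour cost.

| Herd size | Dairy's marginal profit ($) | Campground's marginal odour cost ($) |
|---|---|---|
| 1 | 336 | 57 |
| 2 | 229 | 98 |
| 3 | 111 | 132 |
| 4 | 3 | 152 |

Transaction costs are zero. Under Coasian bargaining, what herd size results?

Bargaining reaches the level where marginal profit last exceeds marginal odour cost.
That holds through level 2 (229 ≥ 98) but not at 3 (111 < 132).

2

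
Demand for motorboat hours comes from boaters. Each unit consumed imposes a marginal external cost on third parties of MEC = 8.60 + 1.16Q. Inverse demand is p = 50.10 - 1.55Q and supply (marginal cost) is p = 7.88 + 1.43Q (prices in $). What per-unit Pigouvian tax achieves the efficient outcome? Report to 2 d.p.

Social marginal benefit = demand − MEC = 41.50 - 2.71Q.
Set SMB = MC: 41.50 - 2.71Q = 7.88 + 1.43Q → Q* = 8.1208.
The Pigouvian tax equals MEC at Q*: 8.60 + 1.16×8.1208 = 18.0201.

tax = $18.02 per unit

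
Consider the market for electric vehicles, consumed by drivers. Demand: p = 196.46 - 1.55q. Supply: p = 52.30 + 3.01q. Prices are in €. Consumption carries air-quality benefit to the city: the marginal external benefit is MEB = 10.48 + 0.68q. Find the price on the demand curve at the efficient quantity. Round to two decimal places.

Social marginal benefit = demand + MEB = 206.94 - 0.87q.
Set SMB = MC: 206.94 - 0.87q = 52.30 + 3.01q → q* = 39.8557.
Consumer price on the demand curve at q*: 196.46 − 1.55×39.8557 = 134.6837.

P = €134.68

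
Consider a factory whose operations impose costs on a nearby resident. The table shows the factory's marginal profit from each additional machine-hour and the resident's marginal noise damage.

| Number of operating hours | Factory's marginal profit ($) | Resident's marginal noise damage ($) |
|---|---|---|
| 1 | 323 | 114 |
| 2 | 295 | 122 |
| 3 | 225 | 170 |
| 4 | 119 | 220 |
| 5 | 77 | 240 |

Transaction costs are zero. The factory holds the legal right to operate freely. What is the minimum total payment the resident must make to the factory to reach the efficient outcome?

$196

Left alone the factory would choose level 5 (marginal profit stays positive).
Efficient level: k* = 3 (marginal profit ≥ marginal noise damage through 3).
The resident must at least cover the factory's forgone profit from cutting 5→3: 119 + 77 = 196.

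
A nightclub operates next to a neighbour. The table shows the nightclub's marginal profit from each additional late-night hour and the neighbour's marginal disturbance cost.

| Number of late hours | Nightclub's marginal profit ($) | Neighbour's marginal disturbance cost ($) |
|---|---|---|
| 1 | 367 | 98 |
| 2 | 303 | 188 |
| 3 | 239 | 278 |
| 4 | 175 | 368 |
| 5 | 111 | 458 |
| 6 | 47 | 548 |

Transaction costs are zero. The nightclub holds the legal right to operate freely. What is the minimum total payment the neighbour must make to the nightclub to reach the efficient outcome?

Left alone the nightclub would choose level 6 (marginal profit stays positive).
Efficient level: k* = 2 (marginal profit ≥ marginal disturbance cost through 2).
The neighbour must at least cover the nightclub's forgone profit from cutting 6→2: 239 + 175 + 111 + 47 = 572.

$572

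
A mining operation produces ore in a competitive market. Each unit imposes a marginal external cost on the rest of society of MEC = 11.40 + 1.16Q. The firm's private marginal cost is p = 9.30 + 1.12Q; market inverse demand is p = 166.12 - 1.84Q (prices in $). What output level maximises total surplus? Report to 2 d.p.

Social marginal cost = private MC + MEC = 20.70 + 2.28Q.
Set SMC = demand: 20.70 + 2.28Q = 166.12 - 1.84Q → Q* = 35.2961.

Q* = 35.30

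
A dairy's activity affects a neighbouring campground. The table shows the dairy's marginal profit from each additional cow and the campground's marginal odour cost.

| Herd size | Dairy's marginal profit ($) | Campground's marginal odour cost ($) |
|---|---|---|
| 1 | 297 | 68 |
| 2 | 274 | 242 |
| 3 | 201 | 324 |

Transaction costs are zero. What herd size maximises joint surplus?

Bargaining reaches the level where marginal profit last exceeds marginal odour cost.
That holds through level 2 (274 ≥ 242) but not at 3 (201 < 324).

2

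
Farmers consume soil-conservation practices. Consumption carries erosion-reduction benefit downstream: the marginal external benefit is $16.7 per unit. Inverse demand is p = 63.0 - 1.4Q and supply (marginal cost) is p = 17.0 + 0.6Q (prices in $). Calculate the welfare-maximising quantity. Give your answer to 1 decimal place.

Q* = 31.4

Social marginal benefit = demand + MEB = 79.7 - 1.4Q.
Set SMB = MC: 79.7 - 1.4Q = 17.0 + 0.6Q → Q* = 31.3500.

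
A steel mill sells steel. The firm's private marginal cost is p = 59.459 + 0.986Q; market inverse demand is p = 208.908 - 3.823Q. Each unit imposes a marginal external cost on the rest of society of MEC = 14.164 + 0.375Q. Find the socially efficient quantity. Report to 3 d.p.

Social marginal cost = private MC + MEC = 73.623 + 1.361Q.
Set SMC = demand: 73.623 + 1.361Q = 208.908 - 3.823Q → Q* = 26.0966.

Q* = 26.097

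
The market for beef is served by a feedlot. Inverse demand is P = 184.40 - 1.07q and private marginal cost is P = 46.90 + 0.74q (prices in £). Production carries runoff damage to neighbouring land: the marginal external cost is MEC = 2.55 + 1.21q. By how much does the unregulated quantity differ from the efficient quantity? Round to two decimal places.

Market equilibrium (private): 46.90 + 0.74q = 184.40 - 1.07q → q_m = 75.9669.
Social marginal cost = private MC + MEC = 49.45 + 1.95q.
Set SMC = demand: 49.45 + 1.95q = 184.40 - 1.07q → q* = 44.6854.
Gap = |75.9669 − 44.6854| = 31.2815.

31.28 units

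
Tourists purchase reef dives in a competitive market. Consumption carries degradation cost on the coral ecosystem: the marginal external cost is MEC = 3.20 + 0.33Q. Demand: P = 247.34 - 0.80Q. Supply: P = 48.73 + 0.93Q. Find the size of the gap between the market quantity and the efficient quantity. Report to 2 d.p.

Market equilibrium (private): 48.73 + 0.93Q = 247.34 - 0.80Q → Q_m = 114.8035.
Social marginal benefit = demand − MEC = 244.14 - 1.13Q.
Set SMB = MC: 244.14 - 1.13Q = 48.73 + 0.93Q → Q* = 94.8592.
Gap = |114.8035 − 94.8592| = 19.9443.

19.94 units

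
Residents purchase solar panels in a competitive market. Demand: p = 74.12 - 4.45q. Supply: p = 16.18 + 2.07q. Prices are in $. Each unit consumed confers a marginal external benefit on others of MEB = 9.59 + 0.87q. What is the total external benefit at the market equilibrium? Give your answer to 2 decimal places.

Market equilibrium (private): 16.18 + 2.07q = 74.12 - 4.45q → q_m = 8.8865.
Total external benefit = ∫₀^{q_m} (9.59 + 0.87q) dq = 9.59×8.8865 + ½×0.87×8.8865² = 119.5734.

$119.57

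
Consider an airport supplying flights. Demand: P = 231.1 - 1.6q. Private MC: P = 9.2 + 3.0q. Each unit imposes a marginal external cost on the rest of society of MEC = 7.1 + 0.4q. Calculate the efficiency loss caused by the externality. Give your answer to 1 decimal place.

Market equilibrium (private): 9.2 + 3.0q = 231.1 - 1.6q → q_m = 48.2391.
Social marginal cost = private MC + MEC = 16.3 + 3.4q.
Set SMC = demand: 16.3 + 3.4q = 231.1 - 1.6q → q* = 42.9600.
Height of the DWL triangle at q_m is SMC(q_m) − demand(q_m) = MEC(q_m) = 26.3957.
DWL = ½ × 5.2791 × 26.3957 = 69.6728.

DWL = 69.7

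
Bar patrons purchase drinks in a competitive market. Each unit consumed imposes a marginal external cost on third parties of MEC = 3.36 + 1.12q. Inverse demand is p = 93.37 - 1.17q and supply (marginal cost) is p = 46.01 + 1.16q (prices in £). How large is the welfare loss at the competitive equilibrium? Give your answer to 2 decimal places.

DWL = £98.92

Market equilibrium (private): 46.01 + 1.16q = 93.37 - 1.17q → q_m = 20.3262.
Social marginal benefit = demand − MEC = 90.01 - 2.29q.
Set SMB = MC: 90.01 - 2.29q = 46.01 + 1.16q → q* = 12.7536.
The welfare-loss triangle has base |q_m − q*| and height MEC(q_m) (the vertical gap between SMB and MC is zero at q* and MEC at q_m).
DWL = ½ × 7.5726 × 26.1253 = 98.9182.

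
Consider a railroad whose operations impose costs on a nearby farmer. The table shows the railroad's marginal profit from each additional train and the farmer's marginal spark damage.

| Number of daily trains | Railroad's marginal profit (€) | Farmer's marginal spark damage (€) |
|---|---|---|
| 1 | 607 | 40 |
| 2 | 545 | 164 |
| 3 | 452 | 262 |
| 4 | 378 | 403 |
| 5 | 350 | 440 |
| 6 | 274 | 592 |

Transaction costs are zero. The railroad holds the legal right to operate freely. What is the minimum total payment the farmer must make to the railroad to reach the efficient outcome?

€1002

Left alone the railroad would choose level 6 (marginal profit stays positive).
Efficient level: k* = 3 (marginal profit ≥ marginal spark damage through 3).
The farmer must at least cover the railroad's forgone profit from cutting 6→3: 378 + 350 + 274 = 1002.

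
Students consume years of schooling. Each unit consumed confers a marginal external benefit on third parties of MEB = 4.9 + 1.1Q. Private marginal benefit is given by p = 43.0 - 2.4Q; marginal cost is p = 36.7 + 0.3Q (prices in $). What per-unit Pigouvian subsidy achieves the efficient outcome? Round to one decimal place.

subsidy = $12.6 per unit

Social marginal benefit = demand + MEB = 47.9 - 1.3Q.
Set SMB = MC: 47.9 - 1.3Q = 36.7 + 0.3Q → Q* = 7.0000.
The Pigouvian subsidy equals MEB at Q*: 4.9 + 1.1×7.0000 = 12.6000.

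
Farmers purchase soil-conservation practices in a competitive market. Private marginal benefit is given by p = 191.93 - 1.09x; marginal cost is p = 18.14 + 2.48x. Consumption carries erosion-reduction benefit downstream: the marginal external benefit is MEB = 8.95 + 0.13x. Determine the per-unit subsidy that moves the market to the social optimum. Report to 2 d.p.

Social marginal benefit = demand + MEB = 200.88 - 0.96x.
Set SMB = MC: 200.88 - 0.96x = 18.14 + 2.48x → x* = 53.1221.
The Pigouvian subsidy equals MEB at x*: 8.95 + 0.13×53.1221 = 15.8559.

subsidy = 15.86 per unit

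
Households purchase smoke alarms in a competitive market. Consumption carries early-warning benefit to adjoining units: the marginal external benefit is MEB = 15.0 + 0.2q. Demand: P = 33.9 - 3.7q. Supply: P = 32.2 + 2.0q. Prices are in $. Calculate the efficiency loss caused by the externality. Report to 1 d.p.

DWL = $20.6

Market equilibrium (private): 32.2 + 2.0q = 33.9 - 3.7q → q_m = 0.2982.
Social marginal benefit = demand + MEB = 48.9 - 3.5q.
Set SMB = MC: 48.9 - 3.5q = 32.2 + 2.0q → q* = 3.0364.
Between q* and q_m the wedge SMB − MC runs linearly from 0 to MEB(q_m), so the loss is a triangle.
DWL = ½ × 2.7382 × 15.0596 = 20.6181.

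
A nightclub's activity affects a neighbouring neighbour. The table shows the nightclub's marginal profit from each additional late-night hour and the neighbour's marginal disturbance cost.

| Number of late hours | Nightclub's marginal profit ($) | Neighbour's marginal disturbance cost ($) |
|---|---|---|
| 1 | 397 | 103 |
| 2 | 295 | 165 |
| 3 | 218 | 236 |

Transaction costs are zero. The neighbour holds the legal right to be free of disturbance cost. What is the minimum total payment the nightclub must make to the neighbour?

$268

Efficient level: marginal profit ≥ marginal disturbance cost through level 2, so k* = 2.
With the neighbour holding the right, the nightclub must at least compensate total damage at k*: 103 + 165 = 268.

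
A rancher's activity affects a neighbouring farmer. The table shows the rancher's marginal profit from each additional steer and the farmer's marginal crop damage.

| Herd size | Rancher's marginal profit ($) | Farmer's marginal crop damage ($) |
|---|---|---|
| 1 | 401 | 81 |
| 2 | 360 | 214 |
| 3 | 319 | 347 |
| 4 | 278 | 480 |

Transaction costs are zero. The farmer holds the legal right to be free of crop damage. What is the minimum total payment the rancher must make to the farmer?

$295

Efficient level: marginal profit ≥ marginal crop damage through level 2, so k* = 2.
With the farmer holding the right, the rancher must at least compensate total damage at k*: 81 + 214 = 295.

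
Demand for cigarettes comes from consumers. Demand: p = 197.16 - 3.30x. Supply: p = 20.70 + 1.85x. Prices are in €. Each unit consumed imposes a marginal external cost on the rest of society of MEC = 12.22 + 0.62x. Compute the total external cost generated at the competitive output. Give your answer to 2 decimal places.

Market equilibrium (private): 20.70 + 1.85x = 197.16 - 3.30x → x_m = 34.2641.
Total external cost = ∫₀^{x_m} (12.22 + 0.62x) dx = 12.22×34.2641 + ½×0.62×34.2641² = 782.6562.

€782.66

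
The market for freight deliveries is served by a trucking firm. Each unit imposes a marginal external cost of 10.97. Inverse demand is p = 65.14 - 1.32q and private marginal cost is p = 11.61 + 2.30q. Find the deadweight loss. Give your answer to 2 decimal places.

Market equilibrium (private): 11.61 + 2.30q = 65.14 - 1.32q → q_m = 14.7873.
Social marginal cost = private MC + MEC = 22.58 + 2.30q.
Set SMC = demand: 22.58 + 2.30q = 65.14 - 1.32q → q* = 11.7569.
The loss is the area between SMC and demand from q* to q_m; with linear curves that's a triangle of height MEC(q_m).
DWL = ½ × 3.0304 × 10.9700 = 16.6217.

DWL = 16.62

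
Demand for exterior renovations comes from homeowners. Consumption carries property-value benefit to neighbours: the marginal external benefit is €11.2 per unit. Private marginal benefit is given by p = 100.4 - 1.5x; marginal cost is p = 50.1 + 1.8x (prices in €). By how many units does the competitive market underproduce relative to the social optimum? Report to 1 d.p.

Market equilibrium (private): 50.1 + 1.8x = 100.4 - 1.5x → x_m = 15.2424.
Social marginal benefit = demand + MEB = 111.6 - 1.5x.
Set SMB = MC: 111.6 - 1.5x = 50.1 + 1.8x → x* = 18.6364.
Gap = |15.2424 − 18.6364| = 3.3940.

3.4 units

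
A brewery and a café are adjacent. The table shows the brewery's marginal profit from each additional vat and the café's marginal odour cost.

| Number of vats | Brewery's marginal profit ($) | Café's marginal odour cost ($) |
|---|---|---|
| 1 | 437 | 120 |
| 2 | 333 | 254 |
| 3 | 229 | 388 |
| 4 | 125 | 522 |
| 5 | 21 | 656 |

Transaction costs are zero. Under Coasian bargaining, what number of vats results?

Bargaining reaches the level where marginal profit last exceeds marginal odour cost.
That holds through level 2 (333 ≥ 254) but not at 3 (229 < 388).

2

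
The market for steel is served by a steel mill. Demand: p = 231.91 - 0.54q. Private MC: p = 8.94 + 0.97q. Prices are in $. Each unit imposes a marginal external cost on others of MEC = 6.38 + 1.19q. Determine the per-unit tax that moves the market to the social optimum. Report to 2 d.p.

Social marginal cost = private MC + MEC = 15.32 + 2.16q.
Set SMC = demand: 15.32 + 2.16q = 231.91 - 0.54q → q* = 80.2185.
The Pigouvian tax equals MEC at q*: 6.38 + 1.19×80.2185 = 101.8400.

tax = $101.84 per unit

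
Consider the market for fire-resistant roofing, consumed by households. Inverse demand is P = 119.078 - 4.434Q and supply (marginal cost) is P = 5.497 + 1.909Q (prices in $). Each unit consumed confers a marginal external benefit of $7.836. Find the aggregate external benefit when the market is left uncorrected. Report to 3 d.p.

$140.315

Market equilibrium (private): 5.497 + 1.909Q = 119.078 - 4.434Q → Q_m = 17.9065.
Total external benefit = MEB × Q_m = 7.836 × 17.9065 = 140.3153.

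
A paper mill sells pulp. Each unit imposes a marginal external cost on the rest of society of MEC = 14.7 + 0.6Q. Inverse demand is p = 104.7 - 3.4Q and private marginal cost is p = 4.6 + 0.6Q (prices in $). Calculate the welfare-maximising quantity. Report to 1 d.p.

Q* = 18.6

Social marginal cost = private MC + MEC = 19.3 + 1.2Q.
Set SMC = demand: 19.3 + 1.2Q = 104.7 - 3.4Q → Q* = 18.5652.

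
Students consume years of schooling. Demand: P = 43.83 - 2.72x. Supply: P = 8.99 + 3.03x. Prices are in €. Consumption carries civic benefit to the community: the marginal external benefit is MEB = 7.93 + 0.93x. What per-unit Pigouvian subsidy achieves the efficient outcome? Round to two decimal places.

subsidy = €16.18 per unit

Social marginal benefit = demand + MEB = 51.76 - 1.79x.
Set SMB = MC: 51.76 - 1.79x = 8.99 + 3.03x → x* = 8.8734.
The Pigouvian subsidy equals MEB at x*: 7.93 + 0.93×8.8734 = 16.1823.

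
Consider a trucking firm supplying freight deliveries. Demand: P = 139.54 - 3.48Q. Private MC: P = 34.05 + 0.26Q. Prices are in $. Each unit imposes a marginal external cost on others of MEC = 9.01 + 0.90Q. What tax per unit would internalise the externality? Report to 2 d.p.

Social marginal cost = private MC + MEC = 43.06 + 1.16Q.
Set SMC = demand: 43.06 + 1.16Q = 139.54 - 3.48Q → Q* = 20.7931.
The Pigouvian tax equals MEC at Q*: 9.01 + 0.90×20.7931 = 27.7238.

tax = $27.72 per unit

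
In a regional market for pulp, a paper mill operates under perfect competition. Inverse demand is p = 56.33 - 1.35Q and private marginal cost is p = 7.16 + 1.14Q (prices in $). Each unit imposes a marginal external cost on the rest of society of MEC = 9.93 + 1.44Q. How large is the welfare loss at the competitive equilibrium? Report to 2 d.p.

Market equilibrium (private): 7.16 + 1.14Q = 56.33 - 1.35Q → Q_m = 19.7470.
Social marginal cost = private MC + MEC = 17.09 + 2.58Q.
Set SMC = demand: 17.09 + 2.58Q = 56.33 - 1.35Q → Q* = 9.9847.
The loss is the area between SMC and demand from Q* to Q_m; with linear curves that's a triangle of height MEC(Q_m).
DWL = ½ × 9.7623 × 38.3657 = 187.2687.

DWL = $187.27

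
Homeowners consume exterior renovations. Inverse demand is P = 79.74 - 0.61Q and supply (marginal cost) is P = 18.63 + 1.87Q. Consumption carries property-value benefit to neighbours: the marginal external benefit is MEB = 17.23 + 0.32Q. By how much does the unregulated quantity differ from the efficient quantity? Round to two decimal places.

Market equilibrium (private): 18.63 + 1.87Q = 79.74 - 0.61Q → Q_m = 24.6411.
Social marginal benefit = demand + MEB = 96.97 - 0.29Q.
Set SMB = MC: 96.97 - 0.29Q = 18.63 + 1.87Q → Q* = 36.2685.
Gap = |24.6411 − 36.2685| = 11.6274.

11.63 units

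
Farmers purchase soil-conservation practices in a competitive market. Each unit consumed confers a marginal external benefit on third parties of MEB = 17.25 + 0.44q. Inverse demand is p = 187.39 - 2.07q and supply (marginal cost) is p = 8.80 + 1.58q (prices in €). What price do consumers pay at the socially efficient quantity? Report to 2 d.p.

Social marginal benefit = demand + MEB = 204.64 - 1.63q.
Set SMB = MC: 204.64 - 1.63q = 8.80 + 1.58q → q* = 61.0093.
Consumer price on the demand curve at q*: 187.39 − 2.07×61.0093 = 61.1007.

P = €61.10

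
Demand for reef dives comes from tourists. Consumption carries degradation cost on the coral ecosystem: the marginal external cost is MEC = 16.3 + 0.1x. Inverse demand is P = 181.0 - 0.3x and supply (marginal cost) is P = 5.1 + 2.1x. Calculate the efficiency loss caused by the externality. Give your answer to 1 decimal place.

Market equilibrium (private): 5.1 + 2.1x = 181.0 - 0.3x → x_m = 73.2917.
Social marginal benefit = demand − MEC = 164.7 - 0.4x.
Set SMB = MC: 164.7 - 0.4x = 5.1 + 2.1x → x* = 63.8400.
Between x* and x_m the wedge MC − SMB runs linearly from 0 to MEC(x_m), so the loss is a triangle.
DWL = ½ × 9.4517 × 23.6292 = 111.6681.

DWL = 111.7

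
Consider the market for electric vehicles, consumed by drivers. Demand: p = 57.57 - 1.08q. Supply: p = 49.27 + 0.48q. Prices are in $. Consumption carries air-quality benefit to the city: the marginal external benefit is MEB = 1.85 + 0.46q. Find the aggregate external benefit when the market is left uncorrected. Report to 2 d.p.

Market equilibrium (private): 49.27 + 0.48q = 57.57 - 1.08q → q_m = 5.3205.
Total external benefit = ∫₀^{q_m} (1.85 + 0.46q) dq = 1.85×5.3205 + ½×0.46×5.3205² = 16.3537.

$16.35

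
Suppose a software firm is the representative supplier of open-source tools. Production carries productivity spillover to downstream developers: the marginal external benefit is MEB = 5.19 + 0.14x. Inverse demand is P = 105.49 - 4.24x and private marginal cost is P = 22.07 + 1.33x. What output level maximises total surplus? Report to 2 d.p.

x* = 16.32

Social marginal cost = private MC − MEB = 16.88 + 1.19x.
Set SMC = demand: 16.88 + 1.19x = 105.49 - 4.24x → x* = 16.3186.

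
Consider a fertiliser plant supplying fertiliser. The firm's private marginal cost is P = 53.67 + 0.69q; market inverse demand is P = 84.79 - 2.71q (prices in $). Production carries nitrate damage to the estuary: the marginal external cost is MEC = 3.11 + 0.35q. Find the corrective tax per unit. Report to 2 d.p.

Social marginal cost = private MC + MEC = 56.78 + 1.04q.
Set SMC = demand: 56.78 + 1.04q = 84.79 - 2.71q → q* = 7.4693.
The Pigouvian tax equals MEC at q*: 3.11 + 0.35×7.4693 = 5.7243.

tax = $5.72 per unit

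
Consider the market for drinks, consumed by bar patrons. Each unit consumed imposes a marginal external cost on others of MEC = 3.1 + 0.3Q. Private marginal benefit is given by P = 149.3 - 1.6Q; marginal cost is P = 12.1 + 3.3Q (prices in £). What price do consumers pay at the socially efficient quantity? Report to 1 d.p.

Social marginal benefit = demand − MEC = 146.2 - 1.9Q.
Set SMB = MC: 146.2 - 1.9Q = 12.1 + 3.3Q → Q* = 25.7885.
Consumer price on the demand curve at Q*: 149.3 − 1.6×25.7885 = 108.0384.

P = £108.0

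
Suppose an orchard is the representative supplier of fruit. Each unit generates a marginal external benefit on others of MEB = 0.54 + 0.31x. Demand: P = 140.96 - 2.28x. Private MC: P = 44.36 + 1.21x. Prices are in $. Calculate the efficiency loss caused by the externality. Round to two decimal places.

DWL = $13.08

Market equilibrium (private): 44.36 + 1.21x = 140.96 - 2.28x → x_m = 27.6791.
Social marginal cost = private MC − MEB = 43.82 + 0.90x.
Set SMC = demand: 43.82 + 0.90x = 140.96 - 2.28x → x* = 30.5472.
The welfare-loss triangle has base |x_m − x*| and height MEB(x_m) (the vertical gap between SMC and demand is zero at x* and MEB at x_m).
DWL = ½ × 2.8681 × 9.1205 = 13.0793.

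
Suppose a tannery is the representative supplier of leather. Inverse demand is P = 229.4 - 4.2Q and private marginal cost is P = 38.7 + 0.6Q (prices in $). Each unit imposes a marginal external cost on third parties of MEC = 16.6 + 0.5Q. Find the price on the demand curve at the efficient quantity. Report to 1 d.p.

P = $91.4

Social marginal cost = private MC + MEC = 55.3 + 1.1Q.
Set SMC = demand: 55.3 + 1.1Q = 229.4 - 4.2Q → Q* = 32.8491.
Consumer price on the demand curve at Q*: 229.4 − 4.2×32.8491 = 91.4338.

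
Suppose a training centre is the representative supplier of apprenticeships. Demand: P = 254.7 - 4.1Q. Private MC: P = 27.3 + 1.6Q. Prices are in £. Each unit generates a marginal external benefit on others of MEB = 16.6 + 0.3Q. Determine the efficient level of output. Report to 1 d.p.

Social marginal cost = private MC − MEB = 10.7 + 1.3Q.
Set SMC = demand: 10.7 + 1.3Q = 254.7 - 4.1Q → Q* = 45.1852.

Q* = 45.2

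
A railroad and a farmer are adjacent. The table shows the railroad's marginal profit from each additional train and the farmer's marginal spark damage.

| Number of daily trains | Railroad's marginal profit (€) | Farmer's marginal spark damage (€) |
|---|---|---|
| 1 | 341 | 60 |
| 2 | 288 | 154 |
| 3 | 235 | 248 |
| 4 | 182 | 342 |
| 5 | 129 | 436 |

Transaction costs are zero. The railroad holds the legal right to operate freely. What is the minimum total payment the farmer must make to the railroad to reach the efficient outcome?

Left alone the railroad would choose level 5 (marginal profit stays positive).
Efficient level: k* = 2 (marginal profit ≥ marginal spark damage through 2).
The farmer must at least cover the railroad's forgone profit from cutting 5→2: 235 + 182 + 129 = 546.

€546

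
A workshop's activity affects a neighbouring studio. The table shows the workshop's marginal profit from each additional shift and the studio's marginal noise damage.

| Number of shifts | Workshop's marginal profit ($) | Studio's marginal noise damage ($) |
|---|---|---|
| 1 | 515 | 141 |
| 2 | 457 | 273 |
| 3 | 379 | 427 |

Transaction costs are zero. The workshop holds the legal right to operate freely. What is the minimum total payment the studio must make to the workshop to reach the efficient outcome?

Left alone the workshop would choose level 3 (marginal profit stays positive).
Efficient level: k* = 2 (marginal profit ≥ marginal noise damage through 2).
The studio must at least cover the workshop's forgone profit from cutting 3→2: 379 = 379.

$379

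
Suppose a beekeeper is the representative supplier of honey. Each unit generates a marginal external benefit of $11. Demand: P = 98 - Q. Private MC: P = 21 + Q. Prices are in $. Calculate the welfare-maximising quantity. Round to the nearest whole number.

Social marginal cost = private MC − MEB = 10 + Q.
Set SMC = demand: 10 + Q = 98 - Q → Q* = 44.0000.

Q* = 44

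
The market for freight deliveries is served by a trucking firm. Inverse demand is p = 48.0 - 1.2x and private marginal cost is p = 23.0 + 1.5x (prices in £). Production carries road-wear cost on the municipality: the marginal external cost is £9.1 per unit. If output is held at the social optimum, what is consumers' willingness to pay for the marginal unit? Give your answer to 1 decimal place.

P = £40.9

Social marginal cost = private MC + MEC = 32.1 + 1.5x.
Set SMC = demand: 32.1 + 1.5x = 48.0 - 1.2x → x* = 5.8889.
Consumer price on the demand curve at x*: 48.0 − 1.2×5.8889 = 40.9333.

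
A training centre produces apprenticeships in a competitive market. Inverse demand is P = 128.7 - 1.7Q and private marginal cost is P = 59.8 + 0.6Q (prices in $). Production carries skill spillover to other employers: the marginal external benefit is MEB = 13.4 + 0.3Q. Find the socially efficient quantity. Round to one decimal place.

Social marginal cost = private MC − MEB = 46.4 + 0.3Q.
Set SMC = demand: 46.4 + 0.3Q = 128.7 - 1.7Q → Q* = 41.1500.

Q* = 41.2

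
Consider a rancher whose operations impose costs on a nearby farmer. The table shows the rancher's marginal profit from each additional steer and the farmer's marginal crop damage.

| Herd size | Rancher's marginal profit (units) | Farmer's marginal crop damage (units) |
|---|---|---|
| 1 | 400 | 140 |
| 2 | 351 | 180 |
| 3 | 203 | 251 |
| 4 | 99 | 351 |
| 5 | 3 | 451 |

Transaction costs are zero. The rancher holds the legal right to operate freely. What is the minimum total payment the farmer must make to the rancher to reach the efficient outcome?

Left alone the rancher would choose level 5 (marginal profit stays positive).
Efficient level: k* = 2 (marginal profit ≥ marginal crop damage through 2).
The farmer must at least cover the rancher's forgone profit from cutting 5→2: 203 + 99 + 3 = 305.

305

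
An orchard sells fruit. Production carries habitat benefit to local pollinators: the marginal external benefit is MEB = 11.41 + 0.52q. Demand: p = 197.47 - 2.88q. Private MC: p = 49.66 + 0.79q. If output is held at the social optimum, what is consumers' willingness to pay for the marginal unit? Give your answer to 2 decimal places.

P = 51.90

Social marginal cost = private MC − MEB = 38.25 + 0.27q.
Set SMC = demand: 38.25 + 0.27q = 197.47 - 2.88q → q* = 50.5460.
Consumer price on the demand curve at q*: 197.47 − 2.88×50.5460 = 51.8975.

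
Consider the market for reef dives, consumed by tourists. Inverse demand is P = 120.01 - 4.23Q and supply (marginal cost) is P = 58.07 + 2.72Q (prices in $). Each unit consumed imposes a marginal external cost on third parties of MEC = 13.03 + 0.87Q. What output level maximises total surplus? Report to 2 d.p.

Q* = 6.25

Social marginal benefit = demand − MEC = 106.98 - 5.10Q.
Set SMB = MC: 106.98 - 5.10Q = 58.07 + 2.72Q → Q* = 6.2545.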